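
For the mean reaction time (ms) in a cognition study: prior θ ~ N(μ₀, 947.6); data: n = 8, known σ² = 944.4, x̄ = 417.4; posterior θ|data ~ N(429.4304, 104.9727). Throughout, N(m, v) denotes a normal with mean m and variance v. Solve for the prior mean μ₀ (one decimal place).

μ₀ = 526.0

With known observation variance, the Normal–Normal posterior has precision τ_n = τ₀ + n/σ² and mean μ_n = (τ₀μ₀ + (n/σ²)x̄)/τ_n.
Here τ₀ = 1/947.6 = 0.001055 and τ_data = 8/944.4 = 0.008471, so τ_n = 0.009526.
Rearranging for μ₀: μ₀ = (μ_n·τ_n − τ_data·x̄)/τ₀ = (429.4304·0.009526 − 0.008471·417.4) / 0.001055 = 0.554959/0.001055 ≈ 526.0.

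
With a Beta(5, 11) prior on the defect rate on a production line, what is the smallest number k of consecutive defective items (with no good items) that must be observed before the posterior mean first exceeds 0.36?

k = 2

After k defective items and 0 good items the posterior is Beta(5+k, 11), with mean (5+k)/(5+11+k).
Set (5+k)/(16+k) > 0.36 and solve: k > (0.36·16 − 5)/(1 − 0.36) = 1.188.
The smallest integer exceeding 1.188 is 2, and checking k=2: (7)/(18) = 0.3889 > 0.36.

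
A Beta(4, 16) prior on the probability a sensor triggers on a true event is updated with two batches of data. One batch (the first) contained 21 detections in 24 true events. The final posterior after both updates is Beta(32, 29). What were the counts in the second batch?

Sequential conjugate updates are equivalent to a single update on the pooled data, so total successes = posterior α − prior α and total failures = posterior β − prior β.
Total across both batches: 32−4=28 detections, 29−16=13 misses.
Subtract the first batch: 28−21=7 detections and 13−3=10 misses.

7 detections and 10 misses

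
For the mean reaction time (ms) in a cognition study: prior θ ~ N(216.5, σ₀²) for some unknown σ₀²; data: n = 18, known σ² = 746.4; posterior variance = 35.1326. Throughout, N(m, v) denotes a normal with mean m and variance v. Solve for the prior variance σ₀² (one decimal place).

Posterior precision equals prior precision plus data precision: 1/σ_n² = 1/σ₀² + n/σ².
So 1/σ₀² = 1/35.1326 − 18/746.4 = 0.028464 − 0.024116 = 0.004348.
Hence σ₀² = 1/0.004348 ≈ 230.0.

σ₀² = 230.0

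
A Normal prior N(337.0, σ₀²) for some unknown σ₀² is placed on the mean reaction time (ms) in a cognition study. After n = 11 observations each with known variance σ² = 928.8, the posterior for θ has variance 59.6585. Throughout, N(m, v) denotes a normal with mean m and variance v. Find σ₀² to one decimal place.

σ₀² = 203.3

For the Normal–Normal model with known σ², precisions add: τ_n = τ₀ + n/σ².
So 1/σ₀² = 1/59.6585 − 11/928.8 = 0.016762 − 0.011843 = 0.004919.
Hence σ₀² = 1/0.004919 ≈ 203.3.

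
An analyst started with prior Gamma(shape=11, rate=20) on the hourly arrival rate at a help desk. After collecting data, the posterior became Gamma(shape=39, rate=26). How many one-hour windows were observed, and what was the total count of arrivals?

n = 6 one-hour windows with total 28 arrivals

A Gamma(α, β) prior (rate parametrization) on a Poisson rate with n observations summing to S gives posterior Gamma(α+S, β+n).
Matching: Σxᵢ = 39 − 11 = 28 and n = 26 − 20 = 6.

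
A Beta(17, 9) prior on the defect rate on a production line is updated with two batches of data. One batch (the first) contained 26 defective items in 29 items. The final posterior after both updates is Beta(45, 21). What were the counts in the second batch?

2 defective items and 9 good items

Because Beta–binomial updating is additive in the counts, the combined data contributed (α_post−α_prior, β_post−β_prior) successes and failures.
Total across both batches: 45−17=28 defective items, 21−9=12 good items.
Subtract the first batch: 28−26=2 defective items and 12−3=9 good items.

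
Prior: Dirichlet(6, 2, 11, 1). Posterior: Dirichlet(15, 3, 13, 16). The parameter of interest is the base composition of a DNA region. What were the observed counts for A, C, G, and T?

counts (9, 1, 2, 15)

For a Dirichlet(α) prior with multinomial counts c, the posterior is Dirichlet(α + c) componentwise.
Counts are posterior − prior componentwise: 15−6=9, 3−2=1, 13−11=2, 16−1=15.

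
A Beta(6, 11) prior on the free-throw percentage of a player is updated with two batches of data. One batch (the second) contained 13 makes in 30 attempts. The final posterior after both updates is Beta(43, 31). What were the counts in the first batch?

Sequential conjugate updates are equivalent to a single update on the pooled data, so total successes = posterior α − prior α and total failures = posterior β − prior β.
Total across both batches: 43−6=37 makes, 31−11=20 misses.
Subtract the second batch: 37−13=24 makes and 20−17=3 misses.

24 makes and 3 misses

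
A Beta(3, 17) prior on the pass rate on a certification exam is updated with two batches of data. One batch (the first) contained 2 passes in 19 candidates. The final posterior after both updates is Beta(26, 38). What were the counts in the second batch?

21 passes and 4 failures

Sequential conjugate updates are equivalent to a single update on the pooled data, so total successes = posterior α − prior α and total failures = posterior β − prior β.
Total across both batches: 26−3=23 passes, 38−17=21 failures.
Subtract the first batch: 23−2=21 passes and 21−17=4 failures.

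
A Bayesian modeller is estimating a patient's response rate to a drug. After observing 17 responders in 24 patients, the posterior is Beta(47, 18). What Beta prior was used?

Beta is conjugate to the binomial likelihood: posterior = Beta(a+s, b+f).
Subtract the data counts: 47−17=30, 18−7=11.

Beta(30, 11)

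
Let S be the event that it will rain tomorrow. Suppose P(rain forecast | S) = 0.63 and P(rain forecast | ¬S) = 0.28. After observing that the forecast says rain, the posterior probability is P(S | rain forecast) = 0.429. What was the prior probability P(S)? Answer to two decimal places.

In odds form, posterior odds = prior odds × likelihood ratio, so prior odds = posterior odds ÷ LR.
Posterior odds = 0.429/(1−0.429) = 0.7513. LR = 0.63/0.28 = 2.2500.
Prior odds = 0.7513/2.2500 = 0.3339, so P(S) = 0.3339/(1+0.3339) ≈ 0.25.

P(S) = 0.25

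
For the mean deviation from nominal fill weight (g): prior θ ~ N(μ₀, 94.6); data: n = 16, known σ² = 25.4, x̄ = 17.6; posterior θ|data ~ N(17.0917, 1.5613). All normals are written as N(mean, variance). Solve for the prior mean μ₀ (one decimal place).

With known observation variance, the Normal–Normal posterior has precision τ_n = τ₀ + n/σ² and mean μ_n = (τ₀μ₀ + (n/σ²)x̄)/τ_n.
Here τ₀ = 1/94.6 = 0.010571 and τ_data = 16/25.4 = 0.629921, so τ_n = 0.640492.
Rearranging for μ₀: μ₀ = (μ_n·τ_n − τ_data·x̄)/τ₀ = (17.0917·0.640492 − 0.629921·17.6) / 0.010571 = -0.139512/0.010571 ≈ -13.2.

μ₀ = -13.2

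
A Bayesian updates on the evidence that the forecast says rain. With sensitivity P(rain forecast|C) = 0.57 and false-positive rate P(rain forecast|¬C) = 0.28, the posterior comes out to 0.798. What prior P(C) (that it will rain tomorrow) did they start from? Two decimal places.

P(C) = 0.66

Bayes' rule in odds form gives O(C|E) = O(C)·[P(E|C)/P(E|¬C)], hence O(C) = O(C|E)/LR.
Posterior odds = 0.798/(1−0.798) = 3.9505. LR = 0.57/0.28 = 2.0357.
Prior odds = 3.9505/2.0357 = 1.9406, so P(C) = 1.9406/(1+1.9406) ≈ 0.66.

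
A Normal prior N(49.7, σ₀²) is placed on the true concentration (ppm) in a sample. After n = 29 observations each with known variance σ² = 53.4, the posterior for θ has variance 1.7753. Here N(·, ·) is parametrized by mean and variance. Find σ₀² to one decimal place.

σ₀² = 49.5

Posterior precision equals prior precision plus data precision: 1/σ_n² = 1/σ₀² + n/σ².
So 1/σ₀² = 1/1.7753 − 29/53.4 = 0.563285 − 0.543071 = 0.020214.
Hence σ₀² = 1/0.020214 ≈ 49.5.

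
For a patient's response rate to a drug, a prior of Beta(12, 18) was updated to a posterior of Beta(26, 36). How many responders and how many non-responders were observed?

14 responders and 18 non-responders

A Beta(a, b) prior with s successes and f failures in binomial data gives a Beta(a+s, b+f) posterior.
So s = 26 − 12 = 14 and f = 36 − 18 = 18.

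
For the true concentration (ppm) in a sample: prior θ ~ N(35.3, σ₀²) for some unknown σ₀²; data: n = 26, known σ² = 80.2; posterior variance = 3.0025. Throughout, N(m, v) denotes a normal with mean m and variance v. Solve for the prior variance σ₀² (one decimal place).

σ₀² = 112.8

For the Normal–Normal model with known σ², precisions add: τ_n = τ₀ + n/σ².
So 1/σ₀² = 1/3.0025 − 26/80.2 = 0.333056 − 0.324190 = 0.008866.
Hence σ₀² = 1/0.008866 ≈ 112.8.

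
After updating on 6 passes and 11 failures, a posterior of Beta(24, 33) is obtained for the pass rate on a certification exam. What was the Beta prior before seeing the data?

Beta(18, 22)

A Beta(α, β) prior with s successes and f failures in binomial data gives a Beta(α+s, β+f) posterior.
So α = 24 − 6 = 18 and β = 33 − 11 = 22.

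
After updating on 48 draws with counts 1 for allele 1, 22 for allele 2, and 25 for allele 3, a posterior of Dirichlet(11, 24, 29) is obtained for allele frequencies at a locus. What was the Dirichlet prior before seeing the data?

Dirichlet(10, 2, 4)

For a Dirichlet(α) prior with multinomial counts c, the posterior is Dirichlet(α + c) componentwise.
Subtract each count from the matching posterior parameter: 11−1=10, 24−22=2, 29−25=4.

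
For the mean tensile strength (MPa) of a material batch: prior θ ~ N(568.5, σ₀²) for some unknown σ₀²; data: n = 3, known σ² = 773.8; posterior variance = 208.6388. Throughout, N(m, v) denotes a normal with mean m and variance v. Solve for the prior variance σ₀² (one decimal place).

Posterior precision equals prior precision plus data precision: 1/σ_n² = 1/σ₀² + n/σ².
So 1/σ₀² = 1/208.6388 − 3/773.8 = 0.004793 − 0.003877 = 0.000916.
Hence σ₀² = 1/0.000916 ≈ 1091.7.

σ₀² = 1091.7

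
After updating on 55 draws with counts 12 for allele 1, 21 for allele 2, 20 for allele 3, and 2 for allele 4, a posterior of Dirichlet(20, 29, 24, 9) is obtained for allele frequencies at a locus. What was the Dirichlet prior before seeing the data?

Dirichlet(8, 8, 4, 7)

For a Dirichlet(α) prior with multinomial counts c, the posterior is Dirichlet(α + c) componentwise.
Subtract each count from the matching posterior parameter: 20−12=8, 29−21=8, 24−20=4, 9−2=7.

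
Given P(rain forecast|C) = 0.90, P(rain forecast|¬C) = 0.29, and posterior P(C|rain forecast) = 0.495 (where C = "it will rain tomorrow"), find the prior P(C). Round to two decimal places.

In odds form, posterior odds = prior odds × likelihood ratio, so prior odds = posterior odds ÷ LR.
Posterior odds = 0.495/(1−0.495) = 0.9802. LR = 0.90/0.29 = 3.1034.
Prior odds = 0.9802/3.1034 = 0.3158, so P(C) = 0.3158/(1+0.3158) ≈ 0.24.

P(C) = 0.24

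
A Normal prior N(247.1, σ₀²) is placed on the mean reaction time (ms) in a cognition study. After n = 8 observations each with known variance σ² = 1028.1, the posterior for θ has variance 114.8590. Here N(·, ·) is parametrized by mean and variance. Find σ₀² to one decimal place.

σ₀² = 1081.1

For the Normal–Normal model with known σ², precisions add: τ_n = τ₀ + n/σ².
So 1/σ₀² = 1/114.8590 − 8/1028.1 = 0.008706 − 0.007781 = 0.000925.
Hence σ₀² = 1/0.000925 ≈ 1081.1.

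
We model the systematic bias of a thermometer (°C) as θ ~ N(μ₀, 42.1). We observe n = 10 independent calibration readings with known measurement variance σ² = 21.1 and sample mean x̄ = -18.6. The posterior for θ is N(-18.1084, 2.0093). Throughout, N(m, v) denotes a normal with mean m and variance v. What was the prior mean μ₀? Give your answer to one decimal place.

μ₀ = -8.3

With known observation variance, the Normal–Normal posterior has precision τ_n = τ₀ + n/σ² and mean μ_n = (τ₀μ₀ + (n/σ²)x̄)/τ_n.
Here τ₀ = 1/42.1 = 0.023753 and τ_data = 10/21.1 = 0.473934, so τ_n = 0.497687.
Rearranging for μ₀: μ₀ = (μ_n·τ_n − τ_data·x̄)/τ₀ = (-18.1084·0.497687 − 0.473934·-18.6) / 0.023753 = -0.197143/0.023753 ≈ -8.3.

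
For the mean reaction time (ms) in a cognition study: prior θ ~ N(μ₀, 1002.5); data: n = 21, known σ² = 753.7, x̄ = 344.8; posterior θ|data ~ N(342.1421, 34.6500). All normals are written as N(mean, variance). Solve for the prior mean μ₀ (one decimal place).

The posterior mean is a precision-weighted average: μ_n = (τ₀μ₀ + τ_data·x̄)/(τ₀+τ_data), with τ₀=1/σ₀² and τ_data=n/σ².
Here τ₀ = 1/1002.5 = 0.000998 and τ_data = 21/753.7 = 0.027863, so τ_n = 0.028861.
Rearranging for μ₀: μ₀ = (μ_n·τ_n − τ_data·x̄)/τ₀ = (342.1421·0.028861 − 0.027863·344.8) / 0.000998 = 0.267401/0.000998 ≈ 267.9.

μ₀ = 267.9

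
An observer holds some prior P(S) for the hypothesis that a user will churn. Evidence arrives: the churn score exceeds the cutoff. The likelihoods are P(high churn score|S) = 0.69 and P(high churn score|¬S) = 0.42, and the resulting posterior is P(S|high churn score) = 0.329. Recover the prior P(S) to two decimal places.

P(S) = 0.23

In odds form, posterior odds = prior odds × likelihood ratio, so prior odds = posterior odds ÷ LR.
Posterior odds = 0.329/(1−0.329) = 0.4903. LR = 0.69/0.42 = 1.6429.
Prior odds = 0.4903/1.6429 = 0.2984, so P(S) = 0.2984/(1+0.2984) ≈ 0.23.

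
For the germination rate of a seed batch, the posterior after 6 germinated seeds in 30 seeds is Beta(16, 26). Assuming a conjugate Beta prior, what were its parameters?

A Beta(α, β) prior with s successes and f failures in binomial data gives a Beta(α+s, β+f) posterior.
Subtract the data counts: 16−6=10, 26−24=2.

Beta(10, 2)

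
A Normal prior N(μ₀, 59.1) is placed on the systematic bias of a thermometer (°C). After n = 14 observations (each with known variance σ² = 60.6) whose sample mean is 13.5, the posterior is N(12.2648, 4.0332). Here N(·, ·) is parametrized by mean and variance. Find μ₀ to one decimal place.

μ₀ = -4.6

With known observation variance, the Normal–Normal posterior has precision τ_n = τ₀ + n/σ² and mean μ_n = (τ₀μ₀ + (n/σ²)x̄)/τ_n.
Here τ₀ = 1/59.1 = 0.016920 and τ_data = 14/60.6 = 0.231023, so τ_n = 0.247943.
Rearranging for μ₀: μ₀ = (μ_n·τ_n − τ_data·x̄)/τ₀ = (12.2648·0.247943 − 0.231023·13.5) / 0.016920 = -0.077839/0.016920 ≈ -4.6.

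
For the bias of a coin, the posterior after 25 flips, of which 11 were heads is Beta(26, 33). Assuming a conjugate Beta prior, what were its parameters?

Beta(15, 19)

Under Beta–binomial conjugacy the posterior parameters are (a+s, b+f).
So a = 26 − 11 = 15 and b = 33 − 14 = 19.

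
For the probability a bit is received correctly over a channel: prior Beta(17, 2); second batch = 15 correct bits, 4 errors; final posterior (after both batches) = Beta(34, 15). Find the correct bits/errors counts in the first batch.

Because Beta–binomial updating is additive in the counts, the combined data contributed (α_post−α_prior, β_post−β_prior) successes and failures.
Total across both batches: 34−17=17 correct bits, 15−2=13 errors.
Subtract the second batch: 17−15=2 correct bits and 13−4=9 errors.

2 correct bits and 9 errors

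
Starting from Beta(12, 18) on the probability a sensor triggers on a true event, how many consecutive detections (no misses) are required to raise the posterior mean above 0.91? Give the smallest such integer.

k = 171

After k detections and 0 misses the posterior is Beta(12+k, 18), with mean (12+k)/(12+18+k).
Set (12+k)/(30+k) > 0.91 and solve: k > (0.91·30 − 12)/(1 − 0.91) = 170.000.
The smallest integer exceeding 170.000 is 171.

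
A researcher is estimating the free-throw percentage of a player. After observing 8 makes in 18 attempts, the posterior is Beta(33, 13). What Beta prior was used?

Under Beta–binomial conjugacy the posterior parameters are (α+s, β+f).
Subtract the data counts: 33−8=25, 13−10=3.

Beta(25, 3)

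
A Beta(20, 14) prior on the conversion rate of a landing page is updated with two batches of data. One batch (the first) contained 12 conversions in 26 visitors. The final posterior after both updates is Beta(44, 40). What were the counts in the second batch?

Sequential conjugate updates are equivalent to a single update on the pooled data, so total successes = posterior α − prior α and total failures = posterior β − prior β.
Total across both batches: 44−20=24 conversions, 40−14=26 bounces.
Subtract the first batch: 24−12=12 conversions and 26−14=12 bounces.

12 conversions and 12 bounces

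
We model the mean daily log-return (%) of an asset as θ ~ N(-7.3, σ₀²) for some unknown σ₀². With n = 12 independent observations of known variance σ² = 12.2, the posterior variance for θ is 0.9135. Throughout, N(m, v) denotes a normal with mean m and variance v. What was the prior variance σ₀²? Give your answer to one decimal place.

σ₀² = 9.0

Posterior precision equals prior precision plus data precision: 1/σ_n² = 1/σ₀² + n/σ².
So 1/σ₀² = 1/0.9135 − 12/12.2 = 1.094691 − 0.983607 = 0.111084.
Hence σ₀² = 1/0.111084 ≈ 9.0.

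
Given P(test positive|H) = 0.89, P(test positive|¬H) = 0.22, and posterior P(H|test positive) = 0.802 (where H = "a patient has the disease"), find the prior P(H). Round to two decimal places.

Bayes' rule in odds form gives O(H|E) = O(H)·[P(E|H)/P(E|¬H)], hence O(H) = O(H|E)/LR.
Posterior odds = 0.802/(1−0.802) = 4.0505. LR = 0.89/0.22 = 4.0455.
Prior odds = 4.0505/4.0455 = 1.0012, so P(H) = 1.0012/(1+1.0012) ≈ 0.50.

P(H) = 0.50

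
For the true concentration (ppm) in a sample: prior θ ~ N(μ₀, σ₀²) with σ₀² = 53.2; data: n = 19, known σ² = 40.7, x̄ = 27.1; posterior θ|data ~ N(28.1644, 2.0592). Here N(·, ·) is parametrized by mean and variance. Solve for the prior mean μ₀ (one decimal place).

With known observation variance, the Normal–Normal posterior has precision τ_n = τ₀ + n/σ² and mean μ_n = (τ₀μ₀ + (n/σ²)x̄)/τ_n.
Here τ₀ = 1/53.2 = 0.018797 and τ_data = 19/40.7 = 0.466830, so τ_n = 0.485627.
Rearranging for μ₀: μ₀ = (μ_n·τ_n − τ_data·x̄)/τ₀ = (28.1644·0.485627 − 0.466830·27.1) / 0.018797 = 1.026300/0.018797 ≈ 54.6.

μ₀ = 54.6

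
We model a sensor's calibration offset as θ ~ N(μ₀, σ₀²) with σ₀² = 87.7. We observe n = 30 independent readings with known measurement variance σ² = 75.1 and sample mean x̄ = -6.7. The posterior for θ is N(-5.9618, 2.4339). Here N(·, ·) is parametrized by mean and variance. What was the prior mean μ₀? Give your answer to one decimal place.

With known observation variance, the Normal–Normal posterior has precision τ_n = τ₀ + n/σ² and mean μ_n = (τ₀μ₀ + (n/σ²)x̄)/τ_n.
Here τ₀ = 1/87.7 = 0.011403 and τ_data = 30/75.1 = 0.399467, so τ_n = 0.410870.
Rearranging for μ₀: μ₀ = (μ_n·τ_n − τ_data·x̄)/τ₀ = (-5.9618·0.410870 − 0.399467·-6.7) / 0.011403 = 0.226904/0.011403 ≈ 19.9.

μ₀ = 19.9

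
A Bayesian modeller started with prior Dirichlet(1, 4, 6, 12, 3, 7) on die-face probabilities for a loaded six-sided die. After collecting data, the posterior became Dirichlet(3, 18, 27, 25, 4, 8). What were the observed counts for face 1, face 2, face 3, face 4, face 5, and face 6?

counts (2, 14, 21, 13, 1, 1)

For a Dirichlet(α) prior with multinomial counts c, the posterior is Dirichlet(α + c) componentwise.
Counts are posterior − prior componentwise: 3−1=2, 18−4=14, 27−6=21, 25−12=13, 4−3=1, 8−7=1.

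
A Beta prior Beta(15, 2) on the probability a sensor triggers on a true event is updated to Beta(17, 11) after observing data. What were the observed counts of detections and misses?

2 detections and 9 misses

Beta is conjugate to the binomial likelihood: posterior = Beta(a+s, b+f).
So s = 17 − 15 = 2 and f = 11 − 2 = 9.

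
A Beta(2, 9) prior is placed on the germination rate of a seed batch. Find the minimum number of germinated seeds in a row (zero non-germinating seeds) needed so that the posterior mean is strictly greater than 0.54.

After k germinated seeds and 0 non-germinating seeds the posterior is Beta(2+k, 9), with mean (2+k)/(2+9+k).
Set (2+k)/(11+k) > 0.54 and solve: k > (0.54·11 − 2)/(1 − 0.54) = 8.565.
The smallest integer exceeding 8.565 is 9, and checking k=9: (11)/(20) = 0.5500 > 0.54.

k = 9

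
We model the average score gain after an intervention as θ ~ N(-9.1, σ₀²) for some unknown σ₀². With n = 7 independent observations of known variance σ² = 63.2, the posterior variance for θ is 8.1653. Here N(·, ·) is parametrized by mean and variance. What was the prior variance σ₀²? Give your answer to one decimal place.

Posterior precision equals prior precision plus data precision: 1/σ_n² = 1/σ₀² + n/σ².
So 1/σ₀² = 1/8.1653 − 7/63.2 = 0.122469 − 0.110759 = 0.011710.
Hence σ₀² = 1/0.011710 ≈ 85.4.

σ₀² = 85.4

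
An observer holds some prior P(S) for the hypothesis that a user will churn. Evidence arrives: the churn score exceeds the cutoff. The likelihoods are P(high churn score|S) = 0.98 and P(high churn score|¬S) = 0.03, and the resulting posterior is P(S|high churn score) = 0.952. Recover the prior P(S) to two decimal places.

Bayes' rule in odds form gives O(S|E) = O(S)·[P(E|S)/P(E|¬S)], hence O(S) = O(S|E)/LR.
Posterior odds = 0.952/(1−0.952) = 19.8333. LR = 0.98/0.03 = 32.6667.
Prior odds = 19.8333/32.6667 = 0.6071, so P(S) = 0.6071/(1+0.6071) ≈ 0.38.

P(S) = 0.38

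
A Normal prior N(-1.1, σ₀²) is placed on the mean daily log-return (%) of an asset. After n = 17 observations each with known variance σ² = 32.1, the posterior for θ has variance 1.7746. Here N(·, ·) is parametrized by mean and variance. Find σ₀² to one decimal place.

For the Normal–Normal model with known σ², precisions add: τ_n = τ₀ + n/σ².
So 1/σ₀² = 1/1.7746 − 17/32.1 = 0.563507 − 0.529595 = 0.033912.
Hence σ₀² = 1/0.033912 ≈ 29.5.

σ₀² = 29.5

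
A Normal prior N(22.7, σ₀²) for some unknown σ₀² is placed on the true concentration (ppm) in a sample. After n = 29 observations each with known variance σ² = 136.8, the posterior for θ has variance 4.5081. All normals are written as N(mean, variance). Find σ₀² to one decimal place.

For the Normal–Normal model with known σ², precisions add: τ_n = τ₀ + n/σ².
So 1/σ₀² = 1/4.5081 − 29/136.8 = 0.221823 − 0.211988 = 0.009835.
Hence σ₀² = 1/0.009835 ≈ 101.7.

σ₀² = 101.7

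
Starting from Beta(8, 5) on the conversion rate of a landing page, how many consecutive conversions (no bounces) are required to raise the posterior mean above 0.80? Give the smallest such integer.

After k conversions and 0 bounces the posterior is Beta(8+k, 5), with mean (8+k)/(8+5+k).
Set (8+k)/(13+k) > 0.80 and solve: k > (0.80·13 − 8)/(1 − 0.80) = 12.000.
The smallest integer exceeding 12.000 is 13.

k = 13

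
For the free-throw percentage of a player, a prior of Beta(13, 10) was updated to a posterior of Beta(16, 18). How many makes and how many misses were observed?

3 makes and 8 misses

A Beta(α, β) prior with s successes and f failures in binomial data gives a Beta(α+s, β+f) posterior.
So s = 16 − 13 = 3 and f = 18 − 10 = 8.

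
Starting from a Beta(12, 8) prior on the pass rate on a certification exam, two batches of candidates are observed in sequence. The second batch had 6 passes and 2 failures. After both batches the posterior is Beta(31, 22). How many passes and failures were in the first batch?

13 passes and 12 failures

Sequential conjugate updates are equivalent to a single update on the pooled data, so total successes = posterior α − prior α and total failures = posterior β − prior β.
Total across both batches: 31−12=19 passes, 22−8=14 failures.
Subtract the second batch: 19−6=13 passes and 14−2=12 failures.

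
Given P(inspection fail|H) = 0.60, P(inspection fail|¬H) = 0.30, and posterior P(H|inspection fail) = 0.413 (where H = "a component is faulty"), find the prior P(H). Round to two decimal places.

In odds form, posterior odds = prior odds × likelihood ratio, so prior odds = posterior odds ÷ LR.
Posterior odds = 0.413/(1−0.413) = 0.7036. LR = 0.60/0.30 = 2.0000.
Prior odds = 0.7036/2.0000 = 0.3518, so P(H) = 0.3518/(1+0.3518) ≈ 0.26.

P(H) = 0.26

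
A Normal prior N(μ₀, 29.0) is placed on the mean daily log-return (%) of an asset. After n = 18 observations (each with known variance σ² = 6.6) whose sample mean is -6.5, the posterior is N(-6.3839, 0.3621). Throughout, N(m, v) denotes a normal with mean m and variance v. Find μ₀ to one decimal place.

μ₀ = 2.8

The posterior mean is a precision-weighted average: μ_n = (τ₀μ₀ + τ_data·x̄)/(τ₀+τ_data), with τ₀=1/σ₀² and τ_data=n/σ².
Here τ₀ = 1/29.0 = 0.034483 and τ_data = 18/6.6 = 2.727273, so τ_n = 2.761756.
Rearranging for μ₀: μ₀ = (μ_n·τ_n − τ_data·x̄)/τ₀ = (-6.3839·2.761756 − 2.727273·-6.5) / 0.034483 = 0.096500/0.034483 ≈ 2.8.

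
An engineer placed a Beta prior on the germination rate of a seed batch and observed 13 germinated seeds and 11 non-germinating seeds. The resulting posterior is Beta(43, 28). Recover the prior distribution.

Beta(30, 17)

Beta is conjugate to the binomial likelihood: posterior = Beta(a+s, b+f).
So a = 43 − 13 = 30 and b = 28 − 11 = 17.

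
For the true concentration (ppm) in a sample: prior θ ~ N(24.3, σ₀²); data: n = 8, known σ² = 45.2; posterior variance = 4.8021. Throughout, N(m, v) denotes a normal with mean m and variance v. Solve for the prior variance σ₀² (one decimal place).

Posterior precision equals prior precision plus data precision: 1/σ_n² = 1/σ₀² + n/σ².
So 1/σ₀² = 1/4.8021 − 8/45.2 = 0.208242 − 0.176991 = 0.031251.
Hence σ₀² = 1/0.031251 ≈ 32.0.

σ₀² = 32.0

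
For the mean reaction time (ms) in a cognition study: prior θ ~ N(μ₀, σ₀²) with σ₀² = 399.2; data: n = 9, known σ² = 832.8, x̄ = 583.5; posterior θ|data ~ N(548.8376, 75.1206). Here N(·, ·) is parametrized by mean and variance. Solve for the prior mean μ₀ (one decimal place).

μ₀ = 399.3

With known observation variance, the Normal–Normal posterior has precision τ_n = τ₀ + n/σ² and mean μ_n = (τ₀μ₀ + (n/σ²)x̄)/τ_n.
Here τ₀ = 1/399.2 = 0.002505 and τ_data = 9/832.8 = 0.010807, so τ_n = 0.013312.
Rearranging for μ₀: μ₀ = (μ_n·τ_n − τ_data·x̄)/τ₀ = (548.8376·0.013312 − 0.010807·583.5) / 0.002505 = 1.000242/0.002505 ≈ 399.3.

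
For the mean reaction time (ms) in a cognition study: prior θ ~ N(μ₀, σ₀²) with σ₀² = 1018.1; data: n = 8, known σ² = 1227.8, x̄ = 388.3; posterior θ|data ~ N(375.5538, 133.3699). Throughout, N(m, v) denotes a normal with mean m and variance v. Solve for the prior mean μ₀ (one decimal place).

μ₀ = 291.0

With known observation variance, the Normal–Normal posterior has precision τ_n = τ₀ + n/σ² and mean μ_n = (τ₀μ₀ + (n/σ²)x̄)/τ_n.
Here τ₀ = 1/1018.1 = 0.000982 and τ_data = 8/1227.8 = 0.006516, so τ_n = 0.007498.
Rearranging for μ₀: μ₀ = (μ_n·τ_n − τ_data·x̄)/τ₀ = (375.5538·0.007498 − 0.006516·388.3) / 0.000982 = 0.285740/0.000982 ≈ 291.0.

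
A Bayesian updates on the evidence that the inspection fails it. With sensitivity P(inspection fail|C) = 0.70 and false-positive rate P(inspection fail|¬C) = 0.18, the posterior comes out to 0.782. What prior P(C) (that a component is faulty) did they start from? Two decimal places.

P(C) = 0.48

In odds form, posterior odds = prior odds × likelihood ratio, so prior odds = posterior odds ÷ LR.
Posterior odds = 0.782/(1−0.782) = 3.5872. LR = 0.70/0.18 = 3.8889.
Prior odds = 3.5872/3.8889 = 0.9224, so P(C) = 0.9224/(1+0.9224) ≈ 0.48.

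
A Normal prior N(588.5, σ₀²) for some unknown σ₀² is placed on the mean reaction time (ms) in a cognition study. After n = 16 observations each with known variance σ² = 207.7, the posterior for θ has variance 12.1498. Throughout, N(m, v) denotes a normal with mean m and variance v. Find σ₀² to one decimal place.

σ₀² = 189.7

For the Normal–Normal model with known σ², precisions add: τ_n = τ₀ + n/σ².
So 1/σ₀² = 1/12.1498 − 16/207.7 = 0.082306 − 0.077034 = 0.005272.
Hence σ₀² = 1/0.005272 ≈ 189.7.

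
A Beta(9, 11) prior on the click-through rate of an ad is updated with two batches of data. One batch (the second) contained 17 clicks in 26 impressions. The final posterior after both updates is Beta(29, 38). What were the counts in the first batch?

3 clicks and 18 non-clicks

Because Beta–binomial updating is additive in the counts, the combined data contributed (α_post−α_prior, β_post−β_prior) successes and failures.
Total across both batches: 29−9=20 clicks, 38−11=27 non-clicks.
Subtract the second batch: 20−17=3 clicks and 27−9=18 non-clicks.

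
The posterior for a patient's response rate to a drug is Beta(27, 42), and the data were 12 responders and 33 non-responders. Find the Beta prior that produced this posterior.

A Beta(α, β) prior with s successes and f failures in binomial data gives a Beta(α+s, β+f) posterior.
Subtract the data counts: 27−12=15, 42−33=9.

Beta(15, 9)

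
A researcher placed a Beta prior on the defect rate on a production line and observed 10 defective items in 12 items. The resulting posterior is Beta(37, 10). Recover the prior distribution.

Beta(27, 8)

A Beta(α, β) prior with s successes and f failures in binomial data gives a Beta(α+s, β+f) posterior.
So α = 37 − 10 = 27 and β = 10 − 2 = 8.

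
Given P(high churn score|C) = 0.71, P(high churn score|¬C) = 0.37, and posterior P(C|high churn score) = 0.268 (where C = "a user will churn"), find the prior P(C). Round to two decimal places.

P(C) = 0.16

In odds form, posterior odds = prior odds × likelihood ratio, so prior odds = posterior odds ÷ LR.
Posterior odds = 0.268/(1−0.268) = 0.3661. LR = 0.71/0.37 = 1.9189.
Prior odds = 0.3661/1.9189 = 0.1908, so P(C) = 0.1908/(1+0.1908) ≈ 0.16.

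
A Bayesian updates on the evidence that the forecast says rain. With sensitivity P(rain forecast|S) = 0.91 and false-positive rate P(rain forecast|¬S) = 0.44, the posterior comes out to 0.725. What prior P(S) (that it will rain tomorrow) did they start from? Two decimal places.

P(S) = 0.56

In odds form, posterior odds = prior odds × likelihood ratio, so prior odds = posterior odds ÷ LR.
Posterior odds = 0.725/(1−0.725) = 2.6364. LR = 0.91/0.44 = 2.0682.
Prior odds = 2.6364/2.0682 = 1.2747, so P(S) = 1.2747/(1+1.2747) ≈ 0.56.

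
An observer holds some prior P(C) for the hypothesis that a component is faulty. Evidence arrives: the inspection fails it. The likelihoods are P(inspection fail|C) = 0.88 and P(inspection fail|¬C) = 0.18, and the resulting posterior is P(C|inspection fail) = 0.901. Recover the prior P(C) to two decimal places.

P(C) = 0.65

In odds form, posterior odds = prior odds × likelihood ratio, so prior odds = posterior odds ÷ LR.
Posterior odds = 0.901/(1−0.901) = 9.1010. LR = 0.88/0.18 = 4.8889.
Prior odds = 9.1010/4.8889 = 1.8616, so P(C) = 1.8616/(1+1.8616) ≈ 0.65.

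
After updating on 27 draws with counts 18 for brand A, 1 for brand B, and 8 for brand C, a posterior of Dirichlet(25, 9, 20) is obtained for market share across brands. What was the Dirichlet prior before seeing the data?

For a Dirichlet(α) prior with multinomial counts c, the posterior is Dirichlet(α + c) componentwise.
Subtract each count from the matching posterior parameter: 25−18=7, 9−1=8, 20−8=12.

Dirichlet(7, 8, 12)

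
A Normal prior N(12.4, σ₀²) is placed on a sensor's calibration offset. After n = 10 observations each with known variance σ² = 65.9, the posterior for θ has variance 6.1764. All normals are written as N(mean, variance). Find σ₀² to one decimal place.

σ₀² = 98.4

For the Normal–Normal model with known σ², precisions add: τ_n = τ₀ + n/σ².
So 1/σ₀² = 1/6.1764 − 10/65.9 = 0.161907 − 0.151745 = 0.010162.
Hence σ₀² = 1/0.010162 ≈ 98.4.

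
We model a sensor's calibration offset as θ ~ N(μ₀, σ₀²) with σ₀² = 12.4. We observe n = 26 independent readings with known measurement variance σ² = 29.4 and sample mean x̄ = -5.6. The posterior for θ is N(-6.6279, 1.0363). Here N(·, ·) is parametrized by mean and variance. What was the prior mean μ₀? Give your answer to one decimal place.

μ₀ = -17.9

The posterior mean is a precision-weighted average: μ_n = (τ₀μ₀ + τ_data·x̄)/(τ₀+τ_data), with τ₀=1/σ₀² and τ_data=n/σ².
Here τ₀ = 1/12.4 = 0.080645 and τ_data = 26/29.4 = 0.884354, so τ_n = 0.964999.
Rearranging for μ₀: μ₀ = (μ_n·τ_n − τ_data·x̄)/τ₀ = (-6.6279·0.964999 − 0.884354·-5.6) / 0.080645 = -1.443534/0.080645 ≈ -17.9.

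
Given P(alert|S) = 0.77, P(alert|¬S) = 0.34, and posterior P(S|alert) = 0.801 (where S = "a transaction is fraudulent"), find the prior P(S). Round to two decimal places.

In odds form, posterior odds = prior odds × likelihood ratio, so prior odds = posterior odds ÷ LR.
Posterior odds = 0.801/(1−0.801) = 4.0251. LR = 0.77/0.34 = 2.2647.
Prior odds = 4.0251/2.2647 = 1.7773, so P(S) = 1.7773/(1+1.7773) ≈ 0.64.

P(S) = 0.64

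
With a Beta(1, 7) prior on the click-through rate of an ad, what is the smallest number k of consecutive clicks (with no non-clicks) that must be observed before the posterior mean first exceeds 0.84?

k = 36

After k clicks and 0 non-clicks the posterior is Beta(1+k, 7), with mean (1+k)/(1+7+k).
Set (1+k)/(8+k) > 0.84 and solve: k > (0.84·8 − 1)/(1 − 0.84) = 35.750.
The smallest integer exceeding 35.750 is 36.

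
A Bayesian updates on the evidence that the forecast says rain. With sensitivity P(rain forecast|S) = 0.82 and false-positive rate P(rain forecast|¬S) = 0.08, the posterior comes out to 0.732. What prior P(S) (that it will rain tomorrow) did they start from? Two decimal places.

P(S) = 0.21

Bayes' rule in odds form gives O(S|E) = O(S)·[P(E|S)/P(E|¬S)], hence O(S) = O(S|E)/LR.
Posterior odds = 0.732/(1−0.732) = 2.7313. LR = 0.82/0.08 = 10.2500.
Prior odds = 2.7313/10.2500 = 0.2665, so P(S) = 0.2665/(1+0.2665) ≈ 0.21.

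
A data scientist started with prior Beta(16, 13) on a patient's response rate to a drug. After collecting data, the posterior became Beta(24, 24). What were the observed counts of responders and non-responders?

8 responders and 11 non-responders

A Beta(a, b) prior with s successes and f failures in binomial data gives a Beta(a+s, b+f) posterior.
Match parameters: s=24−16=8, f=24−13=11.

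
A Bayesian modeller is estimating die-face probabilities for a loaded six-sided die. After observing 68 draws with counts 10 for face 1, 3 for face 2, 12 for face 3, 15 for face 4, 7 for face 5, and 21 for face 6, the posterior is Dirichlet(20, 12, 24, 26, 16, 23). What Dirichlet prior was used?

Dirichlet(10, 9, 12, 11, 9, 2)

For a Dirichlet(α) prior with multinomial counts c, the posterior is Dirichlet(α + c) componentwise.
Subtract each count from the matching posterior parameter: 20−10=10, 12−3=9, 24−12=12, 26−15=11, 16−7=9, 23−21=2.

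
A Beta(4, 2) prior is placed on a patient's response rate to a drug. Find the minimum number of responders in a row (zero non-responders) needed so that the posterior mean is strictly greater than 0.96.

k = 45

After k responders and 0 non-responders the posterior is Beta(4+k, 2), with mean (4+k)/(4+2+k).
Set (4+k)/(6+k) > 0.96 and solve: k > (0.96·6 − 4)/(1 − 0.96) = 44.000.
The smallest integer exceeding 44.000 is 45, and checking k=45: (49)/(51) = 0.9608 > 0.96.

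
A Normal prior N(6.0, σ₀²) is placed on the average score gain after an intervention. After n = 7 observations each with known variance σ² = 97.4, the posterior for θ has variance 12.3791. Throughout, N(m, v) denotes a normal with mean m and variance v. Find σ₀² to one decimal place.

For the Normal–Normal model with known σ², precisions add: τ_n = τ₀ + n/σ².
So 1/σ₀² = 1/12.3791 − 7/97.4 = 0.080781 − 0.071869 = 0.008912.
Hence σ₀² = 1/0.008912 ≈ 112.2.

σ₀² = 112.2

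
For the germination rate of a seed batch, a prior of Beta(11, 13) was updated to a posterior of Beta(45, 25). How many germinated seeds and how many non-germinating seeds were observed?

34 germinated seeds and 12 non-germinating seeds

Under Beta–binomial conjugacy the posterior parameters are (a+s, b+f).
So s = 45 − 11 = 34 and f = 25 − 13 = 12.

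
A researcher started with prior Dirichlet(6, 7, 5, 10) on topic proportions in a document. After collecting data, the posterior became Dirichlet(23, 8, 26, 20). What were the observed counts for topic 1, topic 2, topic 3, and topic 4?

counts (17, 1, 21, 10)

For a Dirichlet(α) prior with multinomial counts c, the posterior is Dirichlet(α + c) componentwise.
Counts are posterior − prior componentwise: 23−6=17, 8−7=1, 26−5=21, 20−10=10.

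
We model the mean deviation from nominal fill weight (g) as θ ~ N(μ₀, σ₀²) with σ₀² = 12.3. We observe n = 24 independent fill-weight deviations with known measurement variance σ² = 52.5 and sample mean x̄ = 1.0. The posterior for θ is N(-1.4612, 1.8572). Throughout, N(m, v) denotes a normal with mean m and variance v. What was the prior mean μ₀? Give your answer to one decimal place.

The posterior mean is a precision-weighted average: μ_n = (τ₀μ₀ + τ_data·x̄)/(τ₀+τ_data), with τ₀=1/σ₀² and τ_data=n/σ².
Here τ₀ = 1/12.3 = 0.081301 and τ_data = 24/52.5 = 0.457143, so τ_n = 0.538444.
Rearranging for μ₀: μ₀ = (μ_n·τ_n − τ_data·x̄)/τ₀ = (-1.4612·0.538444 − 0.457143·1.0) / 0.081301 = -1.243917/0.081301 ≈ -15.3.

μ₀ = -15.3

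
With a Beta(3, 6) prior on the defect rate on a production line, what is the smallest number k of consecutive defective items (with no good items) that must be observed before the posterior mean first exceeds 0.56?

After k defective items and 0 good items the posterior is Beta(3+k, 6), with mean (3+k)/(3+6+k).
Set (3+k)/(9+k) > 0.56 and solve: k > (0.56·9 − 3)/(1 − 0.56) = 4.636.
The smallest integer exceeding 4.636 is 5.

k = 5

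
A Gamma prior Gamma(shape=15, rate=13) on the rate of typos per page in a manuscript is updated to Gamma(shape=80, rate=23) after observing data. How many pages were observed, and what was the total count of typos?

n = 10 pages with total 65 typos

Gamma–Poisson conjugacy: posterior shape = α + Σxᵢ, posterior rate = β + n.
Matching: Σxᵢ = 80 − 15 = 65 and n = 23 − 13 = 10.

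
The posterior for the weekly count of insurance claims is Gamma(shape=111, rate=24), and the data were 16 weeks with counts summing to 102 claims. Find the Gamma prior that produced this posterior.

Gamma(shape=9, rate=8)

A Gamma(α, β) prior (rate parametrization) on a Poisson rate with n observations summing to S gives posterior Gamma(α+S, β+n).
So α = 111 − 102 = 9 and β = 24 − 16 = 8.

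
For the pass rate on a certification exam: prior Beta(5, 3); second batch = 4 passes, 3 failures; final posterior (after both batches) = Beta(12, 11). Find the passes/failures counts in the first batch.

Sequential conjugate updates are equivalent to a single update on the pooled data, so total successes = posterior α − prior α and total failures = posterior β − prior β.
Total across both batches: 12−5=7 passes, 11−3=8 failures.
Subtract the second batch: 7−4=3 passes and 8−3=5 failures.

3 passes and 5 failures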